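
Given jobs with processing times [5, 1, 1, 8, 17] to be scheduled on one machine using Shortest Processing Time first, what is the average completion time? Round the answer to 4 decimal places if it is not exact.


Sort jobs by processing time (SPT order): [1, 1, 5, 8, 17]
Compute completion times sequentially:
  Job 1: processing = 1, completes at 1
  Job 2: processing = 1, completes at 2
  Job 3: processing = 5, completes at 7
  Job 4: processing = 8, completes at 15
  Job 5: processing = 17, completes at 32
Sum of completion times = 57
Average completion time = 57/5 = 11.4

11.4


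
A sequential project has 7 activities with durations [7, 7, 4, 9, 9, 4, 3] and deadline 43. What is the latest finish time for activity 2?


LF(activity 2) = deadline - sum of successor durations
Successors: activities 3 through 7 with durations [4, 9, 9, 4, 3]
Sum of successor durations = 29
LF = 43 - 29 = 14

14


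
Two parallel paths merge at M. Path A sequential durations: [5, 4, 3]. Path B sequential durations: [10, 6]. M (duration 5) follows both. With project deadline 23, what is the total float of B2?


Forward pass: ES(B2) = sum of predecessors on chain B = 10
EF = ES + duration = 10 + 6 = 16
Backward pass: LF(M) = deadline = 23; LS(M) = 23 - 5 = 18
LF(B2) = LS(M) - sum(successors on chain B) = 18 - 0 = 18
LS = LF - duration = 18 - 6 = 12
Total float = LS - ES = 12 - 10 = 2

2


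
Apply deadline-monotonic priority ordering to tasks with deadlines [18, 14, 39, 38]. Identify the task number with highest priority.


Sort tasks by relative deadline (ascending):
  Task 2: deadline = 14
  Task 1: deadline = 18
  Task 4: deadline = 38
  Task 3: deadline = 39
Priority order (highest first): [2, 1, 4, 3]
Highest priority task = 2

2


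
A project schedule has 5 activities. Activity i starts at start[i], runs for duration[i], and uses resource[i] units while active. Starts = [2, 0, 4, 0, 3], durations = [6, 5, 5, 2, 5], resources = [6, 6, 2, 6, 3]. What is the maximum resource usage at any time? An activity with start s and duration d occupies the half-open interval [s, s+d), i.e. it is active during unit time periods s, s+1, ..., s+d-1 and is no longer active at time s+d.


Each activity i is active on [start_i, start_i + duration_i).
Compute total resource usage per time slot:
  t=0: active resources = [6, 6], total = 12
  t=1: active resources = [6, 6], total = 12
  t=2: active resources = [6, 6], total = 12
  t=3: active resources = [6, 6, 3], total = 15
  t=4: active resources = [6, 6, 2, 3], total = 17
  t=5: active resources = [6, 2, 3], total = 11
  t=6: active resources = [6, 2, 3], total = 11
  t=7: active resources = [6, 2, 3], total = 11
  t=8: active resources = [2], total = 2
Peak resource demand = 17

17


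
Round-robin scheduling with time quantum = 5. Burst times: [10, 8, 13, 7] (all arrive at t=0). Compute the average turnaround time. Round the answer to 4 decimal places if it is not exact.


Time quantum = 5
Execution trace:
  J1 runs 5 units, time = 5
  J2 runs 5 units, time = 10
  J3 runs 5 units, time = 15
  J4 runs 5 units, time = 20
  J1 runs 5 units, time = 25
  J2 runs 3 units, time = 28
  J3 runs 5 units, time = 33
  J4 runs 2 units, time = 35
  J3 runs 3 units, time = 38
Finish times: [25, 28, 38, 35]
Average turnaround = 126/4 = 31.5

31.5


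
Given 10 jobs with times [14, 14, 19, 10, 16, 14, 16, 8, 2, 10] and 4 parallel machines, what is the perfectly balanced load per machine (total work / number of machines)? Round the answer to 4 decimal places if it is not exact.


Total processing time = 14 + 14 + 19 + 10 + 16 + 14 + 16 + 8 + 2 + 10 = 123
Number of machines = 4
Ideal balanced load = 123 / 4 = 30.75

30.75


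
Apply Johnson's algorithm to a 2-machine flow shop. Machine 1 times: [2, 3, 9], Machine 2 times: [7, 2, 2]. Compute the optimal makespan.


Apply Johnson's rule:
  Group 1 (a <= b): [(1, 2, 7)]
  Group 2 (a > b): [(2, 3, 2), (3, 9, 2)]
Optimal job order: [1, 2, 3]
Schedule:
  Job 1: M1 done at 2, M2 done at 9
  Job 2: M1 done at 5, M2 done at 11
  Job 3: M1 done at 14, M2 done at 16
Makespan = 16

16


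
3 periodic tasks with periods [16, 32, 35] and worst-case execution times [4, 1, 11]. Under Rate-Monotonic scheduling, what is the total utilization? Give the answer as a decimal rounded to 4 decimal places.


Compute individual utilizations (exact fractions):
  Task 1: C/T = 4/16 = 1/4 (approx. 0.25)
  Task 2: C/T = 1/32 (approx. 0.0313)
  Task 3: C/T = 11/35 (approx. 0.3143)
Total utilization U = 1/4 + 1/32 + 11/35 = 667/1120
Rounded to 4 decimal places: U = 0.5955
RM (Liu & Layland) bound for 3 tasks = 0.779763; compare with U = 667/1120 (approx. 0.595536)
U <= bound, so schedulable by RM sufficient condition.

0.5955


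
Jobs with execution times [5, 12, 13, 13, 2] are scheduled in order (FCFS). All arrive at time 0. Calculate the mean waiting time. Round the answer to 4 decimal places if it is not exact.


FCFS order (as given): [5, 12, 13, 13, 2]
Waiting times:
  Job 1: wait = 0
  Job 2: wait = 5
  Job 3: wait = 17
  Job 4: wait = 30
  Job 5: wait = 43
Sum of waiting times = 95
Average waiting time = 95/5 = 19.0

19.0


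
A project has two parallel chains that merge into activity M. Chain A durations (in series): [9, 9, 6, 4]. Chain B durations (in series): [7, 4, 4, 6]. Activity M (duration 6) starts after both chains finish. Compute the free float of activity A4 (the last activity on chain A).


ES(A4) = sum of predecessors on chain A = 24
EF(A4) = ES + duration = 24 + 4 = 28
Successor of A4 is M. ES(M) = max(sum(A), sum(B)) = max(28, 21) = 28
Free float = ES(successor) - EF(current) = 28 - 28 = 0

0


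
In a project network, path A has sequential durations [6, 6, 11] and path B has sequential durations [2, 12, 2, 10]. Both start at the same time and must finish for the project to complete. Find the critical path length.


Path A total = 6 + 6 + 11 = 23
Path B total = 2 + 12 + 2 + 10 = 26
Critical path = longest path = max(23, 26) = 26

26


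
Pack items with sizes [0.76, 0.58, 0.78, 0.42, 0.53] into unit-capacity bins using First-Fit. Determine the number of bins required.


Place items sequentially using First-Fit:
  Item 0.76 -> new Bin 1
  Item 0.58 -> new Bin 2
  Item 0.78 -> new Bin 3
  Item 0.42 -> Bin 2 (now 1.0)
  Item 0.53 -> new Bin 4
Total bins used = 4

4


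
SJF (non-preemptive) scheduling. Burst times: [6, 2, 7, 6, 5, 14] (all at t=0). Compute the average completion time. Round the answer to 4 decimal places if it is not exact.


SJF order (ascending): [2, 5, 6, 6, 7, 14]
Completion times:
  Job 1: burst=2, C=2
  Job 2: burst=5, C=7
  Job 3: burst=6, C=13
  Job 4: burst=6, C=19
  Job 5: burst=7, C=26
  Job 6: burst=14, C=40
Average completion = 107/6 = 17.8333

17.8333


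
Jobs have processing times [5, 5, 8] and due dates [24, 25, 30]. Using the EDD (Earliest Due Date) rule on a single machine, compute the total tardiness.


Sort by due date (EDD order): [(5, 24), (5, 25), (8, 30)]
Compute completion times and tardiness:
  Job 1: p=5, d=24, C=5, tardiness=max(0,5-24)=0
  Job 2: p=5, d=25, C=10, tardiness=max(0,10-25)=0
  Job 3: p=8, d=30, C=18, tardiness=max(0,18-30)=0
Total tardiness = 0

0


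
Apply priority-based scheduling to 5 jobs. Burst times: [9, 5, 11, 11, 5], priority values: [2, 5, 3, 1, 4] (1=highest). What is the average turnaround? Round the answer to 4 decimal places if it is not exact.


Sort by priority (ascending = highest first):
Order: [(1, 11), (2, 9), (3, 11), (4, 5), (5, 5)]
Completion times:
  Priority 1, burst=11, C=11
  Priority 2, burst=9, C=20
  Priority 3, burst=11, C=31
  Priority 4, burst=5, C=36
  Priority 5, burst=5, C=41
Average turnaround = 139/5 = 27.8

27.8


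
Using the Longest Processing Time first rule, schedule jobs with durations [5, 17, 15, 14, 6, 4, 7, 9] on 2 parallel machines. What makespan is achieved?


Sort jobs in decreasing order (LPT): [17, 15, 14, 9, 7, 6, 5, 4]
Assign each job to the least loaded machine:
  Machine 1: jobs [17, 9, 7, 5], load = 38
  Machine 2: jobs [15, 14, 6, 4], load = 39
Makespan = max load = 39

39


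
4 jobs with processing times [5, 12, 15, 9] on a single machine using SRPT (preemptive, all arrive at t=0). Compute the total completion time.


Since all jobs arrive at t=0, SRPT equals SPT ordering.
SPT order: [5, 9, 12, 15]
Completion times:
  Job 1: p=5, C=5
  Job 2: p=9, C=14
  Job 3: p=12, C=26
  Job 4: p=15, C=41
Total completion time = 5 + 14 + 26 + 41 = 86

86


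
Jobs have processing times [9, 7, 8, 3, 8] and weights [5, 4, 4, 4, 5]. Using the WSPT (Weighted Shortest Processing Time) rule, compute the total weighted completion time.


Compute p/w ratios and sort ascending (WSPT): [(3, 4), (8, 5), (7, 4), (9, 5), (8, 4)]
Compute weighted completion times:
  Job (p=3,w=4): C=3, w*C=4*3=12
  Job (p=8,w=5): C=11, w*C=5*11=55
  Job (p=7,w=4): C=18, w*C=4*18=72
  Job (p=9,w=5): C=27, w*C=5*27=135
  Job (p=8,w=4): C=35, w*C=4*35=140
Total weighted completion time = 414

414


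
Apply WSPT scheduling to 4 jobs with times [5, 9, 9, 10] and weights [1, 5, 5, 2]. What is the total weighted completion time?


Compute p/w ratios and sort ascending (WSPT): [(9, 5), (9, 5), (5, 1), (10, 2)]
Compute weighted completion times:
  Job (p=9,w=5): C=9, w*C=5*9=45
  Job (p=9,w=5): C=18, w*C=5*18=90
  Job (p=5,w=1): C=23, w*C=1*23=23
  Job (p=10,w=2): C=33, w*C=2*33=66
Total weighted completion time = 224

224


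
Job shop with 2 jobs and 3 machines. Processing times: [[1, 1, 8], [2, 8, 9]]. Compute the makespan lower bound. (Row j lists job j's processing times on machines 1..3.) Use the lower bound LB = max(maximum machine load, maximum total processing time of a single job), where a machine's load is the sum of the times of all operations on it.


Machine loads:
  Machine 1: 1 + 2 = 3
  Machine 2: 1 + 8 = 9
  Machine 3: 8 + 9 = 17
Max machine load = 17
Job totals:
  Job 1: 10
  Job 2: 19
Max job total = 19
Lower bound = max(17, 19) = 19

19


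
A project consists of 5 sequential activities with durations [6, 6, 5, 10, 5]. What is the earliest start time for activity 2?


Activity 2 starts after activities 1 through 1 complete.
Predecessor durations: [6]
ES = 6 = 6

6


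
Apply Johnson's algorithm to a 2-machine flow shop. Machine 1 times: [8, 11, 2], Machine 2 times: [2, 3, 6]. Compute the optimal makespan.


Apply Johnson's rule:
  Group 1 (a <= b): [(3, 2, 6)]
  Group 2 (a > b): [(2, 11, 3), (1, 8, 2)]
Optimal job order: [3, 2, 1]
Schedule:
  Job 3: M1 done at 2, M2 done at 8
  Job 2: M1 done at 13, M2 done at 16
  Job 1: M1 done at 21, M2 done at 23
Makespan = 23

23


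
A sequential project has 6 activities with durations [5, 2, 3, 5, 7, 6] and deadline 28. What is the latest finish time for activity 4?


LF(activity 4) = deadline - sum of successor durations
Successors: activities 5 through 6 with durations [7, 6]
Sum of successor durations = 13
LF = 28 - 13 = 15

15


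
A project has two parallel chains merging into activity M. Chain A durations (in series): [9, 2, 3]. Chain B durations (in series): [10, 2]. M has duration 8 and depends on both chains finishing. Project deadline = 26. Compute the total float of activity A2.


Forward pass: ES(A2) = sum of predecessors on chain A = 9
EF = ES + duration = 9 + 2 = 11
Backward pass: LF(M) = deadline = 26; LS(M) = 26 - 8 = 18
LF(A2) = LS(M) - sum(successors on chain A) = 18 - 3 = 15
LS = LF - duration = 15 - 2 = 13
Total float = LS - ES = 13 - 9 = 4

4


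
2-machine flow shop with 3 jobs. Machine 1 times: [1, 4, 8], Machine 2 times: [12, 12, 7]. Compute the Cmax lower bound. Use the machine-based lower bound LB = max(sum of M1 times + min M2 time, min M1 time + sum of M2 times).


LB1 = sum(M1 times) + min(M2 times) = 13 + 7 = 20
LB2 = min(M1 times) + sum(M2 times) = 1 + 31 = 32
Lower bound = max(LB1, LB2) = max(20, 32) = 32

32


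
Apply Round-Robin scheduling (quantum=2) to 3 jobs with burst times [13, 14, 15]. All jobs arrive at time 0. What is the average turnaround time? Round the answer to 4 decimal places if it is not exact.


Time quantum = 2
Execution trace:
  J1 runs 2 units, time = 2
  J2 runs 2 units, time = 4
  J3 runs 2 units, time = 6
  J1 runs 2 units, time = 8
  J2 runs 2 units, time = 10
  J3 runs 2 units, time = 12
  J1 runs 2 units, time = 14
  J2 runs 2 units, time = 16
  J3 runs 2 units, time = 18
  J1 runs 2 units, time = 20
  J2 runs 2 units, time = 22
  J3 runs 2 units, time = 24
  J1 runs 2 units, time = 26
  J2 runs 2 units, time = 28
  J3 runs 2 units, time = 30
  J1 runs 2 units, time = 32
  J2 runs 2 units, time = 34
  J3 runs 2 units, time = 36
  J1 runs 1 units, time = 37
  J2 runs 2 units, time = 39
  J3 runs 2 units, time = 41
  J3 runs 1 units, time = 42
Finish times: [37, 39, 42]
Average turnaround = 118/3 = 39.3333

39.3333


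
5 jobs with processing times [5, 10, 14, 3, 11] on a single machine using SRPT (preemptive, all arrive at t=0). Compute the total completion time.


Since all jobs arrive at t=0, SRPT equals SPT ordering.
SPT order: [3, 5, 10, 11, 14]
Completion times:
  Job 1: p=3, C=3
  Job 2: p=5, C=8
  Job 3: p=10, C=18
  Job 4: p=11, C=29
  Job 5: p=14, C=43
Total completion time = 3 + 8 + 18 + 29 + 43 = 101

101


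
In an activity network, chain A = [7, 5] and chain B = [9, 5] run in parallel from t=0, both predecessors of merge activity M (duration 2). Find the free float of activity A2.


ES(A2) = sum of predecessors on chain A = 7
EF(A2) = ES + duration = 7 + 5 = 12
Successor of A2 is M. ES(M) = max(sum(A), sum(B)) = max(12, 14) = 14
Free float = ES(successor) - EF(current) = 14 - 12 = 2

2


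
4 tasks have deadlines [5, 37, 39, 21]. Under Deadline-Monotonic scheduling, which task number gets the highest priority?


Sort tasks by relative deadline (ascending):
  Task 1: deadline = 5
  Task 4: deadline = 21
  Task 2: deadline = 37
  Task 3: deadline = 39
Priority order (highest first): [1, 4, 2, 3]
Highest priority task = 1

1


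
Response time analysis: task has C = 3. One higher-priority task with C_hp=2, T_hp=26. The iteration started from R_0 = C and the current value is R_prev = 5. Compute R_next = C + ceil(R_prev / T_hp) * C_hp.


R_next = C + ceil(R_prev / T_hp) * C_hp
ceil(5 / 26) = ceil(0.1923) = 1
Interference = 1 * 2 = 2
R_next = 3 + 2 = 5
R_next = R_prev, so the iteration has converged (response time = 5).

5


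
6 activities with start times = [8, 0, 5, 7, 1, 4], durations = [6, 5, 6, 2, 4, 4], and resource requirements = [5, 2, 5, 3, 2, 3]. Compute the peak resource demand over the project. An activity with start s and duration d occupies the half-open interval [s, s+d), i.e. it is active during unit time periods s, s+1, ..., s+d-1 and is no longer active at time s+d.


Each activity i is active on [start_i, start_i + duration_i).
Compute total resource usage per time slot:
  t=0: active resources = [2], total = 2
  t=1: active resources = [2, 2], total = 4
  t=2: active resources = [2, 2], total = 4
  t=3: active resources = [2, 2], total = 4
  t=4: active resources = [2, 2, 3], total = 7
  t=5: active resources = [5, 3], total = 8
  t=6: active resources = [5, 3], total = 8
  t=7: active resources = [5, 3, 3], total = 11
  t=8: active resources = [5, 5, 3], total = 13
  t=9: active resources = [5, 5], total = 10
  t=10: active resources = [5, 5], total = 10
  t=11: active resources = [5], total = 5
  t=12: active resources = [5], total = 5
  t=13: active resources = [5], total = 5
Peak resource demand = 13

13


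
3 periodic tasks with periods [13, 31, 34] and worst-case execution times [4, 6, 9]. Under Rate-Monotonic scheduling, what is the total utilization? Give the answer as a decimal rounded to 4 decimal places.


Compute individual utilizations (exact fractions):
  Task 1: C/T = 4/13 (approx. 0.3077)
  Task 2: C/T = 6/31 (approx. 0.1935)
  Task 3: C/T = 9/34 (approx. 0.2647)
Total utilization U = 4/13 + 6/31 + 9/34 = 10495/13702
Rounded to 4 decimal places: U = 0.7659
RM (Liu & Layland) bound for 3 tasks = 0.779763; compare with U = 10495/13702 (approx. 0.765947)
U <= bound, so schedulable by RM sufficient condition.

0.7659


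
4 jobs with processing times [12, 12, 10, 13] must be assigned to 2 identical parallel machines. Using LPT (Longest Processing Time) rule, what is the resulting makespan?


Sort jobs in decreasing order (LPT): [13, 12, 12, 10]
Assign each job to the least loaded machine:
  Machine 1: jobs [13, 10], load = 23
  Machine 2: jobs [12, 12], load = 24
Makespan = max load = 24

24


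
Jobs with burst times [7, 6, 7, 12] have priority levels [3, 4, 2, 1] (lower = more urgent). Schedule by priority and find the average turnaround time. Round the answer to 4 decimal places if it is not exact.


Sort by priority (ascending = highest first):
Order: [(1, 12), (2, 7), (3, 7), (4, 6)]
Completion times:
  Priority 1, burst=12, C=12
  Priority 2, burst=7, C=19
  Priority 3, burst=7, C=26
  Priority 4, burst=6, C=32
Average turnaround = 89/4 = 22.25

22.25


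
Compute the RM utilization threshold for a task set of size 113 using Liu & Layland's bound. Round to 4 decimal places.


Compute 2^(1/113) = 1.0061528976
Subtract 1: 1.0061528976 - 1 = 0.0061528976
Multiply by n: 113 * 0.0061528976 = 0.6952774288
Round to 4 dp: 0.6953

0.6953


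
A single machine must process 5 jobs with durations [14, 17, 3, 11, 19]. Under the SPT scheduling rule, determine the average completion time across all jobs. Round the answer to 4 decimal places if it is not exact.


Sort jobs by processing time (SPT order): [3, 11, 14, 17, 19]
Compute completion times sequentially:
  Job 1: processing = 3, completes at 3
  Job 2: processing = 11, completes at 14
  Job 3: processing = 14, completes at 28
  Job 4: processing = 17, completes at 45
  Job 5: processing = 19, completes at 64
Sum of completion times = 154
Average completion time = 154/5 = 30.8

30.8


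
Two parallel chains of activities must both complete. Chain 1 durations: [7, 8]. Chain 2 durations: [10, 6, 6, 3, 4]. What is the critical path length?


Path A total = 7 + 8 = 15
Path B total = 10 + 6 + 6 + 3 + 4 = 29
Critical path = longest path = max(15, 29) = 29

29


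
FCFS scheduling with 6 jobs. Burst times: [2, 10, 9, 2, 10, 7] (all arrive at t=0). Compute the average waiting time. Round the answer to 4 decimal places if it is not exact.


FCFS order (as given): [2, 10, 9, 2, 10, 7]
Waiting times:
  Job 1: wait = 0
  Job 2: wait = 2
  Job 3: wait = 12
  Job 4: wait = 21
  Job 5: wait = 23
  Job 6: wait = 33
Sum of waiting times = 91
Average waiting time = 91/6 = 15.1667

15.1667


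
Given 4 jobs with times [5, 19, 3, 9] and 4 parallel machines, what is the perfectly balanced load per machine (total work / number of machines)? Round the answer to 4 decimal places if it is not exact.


Total processing time = 5 + 19 + 3 + 9 = 36
Number of machines = 4
Ideal balanced load = 36 / 4 = 9.0

9.0


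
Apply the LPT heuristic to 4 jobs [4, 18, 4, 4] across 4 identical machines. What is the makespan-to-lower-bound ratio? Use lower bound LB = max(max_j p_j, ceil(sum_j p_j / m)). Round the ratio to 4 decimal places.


LPT order: [18, 4, 4, 4]
Machine loads after assignment: [18, 4, 4, 4]
LPT makespan = 18
Lower bound = max(max_job, ceil(total/4)) = max(18, 8) = 18
Ratio = 18 / 18 = 1.0

1.0


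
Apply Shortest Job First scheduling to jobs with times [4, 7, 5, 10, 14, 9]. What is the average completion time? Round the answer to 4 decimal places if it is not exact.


SJF order (ascending): [4, 5, 7, 9, 10, 14]
Completion times:
  Job 1: burst=4, C=4
  Job 2: burst=5, C=9
  Job 3: burst=7, C=16
  Job 4: burst=9, C=25
  Job 5: burst=10, C=35
  Job 6: burst=14, C=49
Average completion = 138/6 = 23.0

23.0


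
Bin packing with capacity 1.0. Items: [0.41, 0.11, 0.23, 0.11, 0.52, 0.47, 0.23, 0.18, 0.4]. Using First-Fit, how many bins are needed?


Place items sequentially using First-Fit:
  Item 0.41 -> new Bin 1
  Item 0.11 -> Bin 1 (now 0.52)
  Item 0.23 -> Bin 1 (now 0.75)
  Item 0.11 -> Bin 1 (now 0.86)
  Item 0.52 -> new Bin 2
  Item 0.47 -> Bin 2 (now 0.99)
  Item 0.23 -> new Bin 3
  Item 0.18 -> Bin 3 (now 0.41)
  Item 0.4 -> Bin 3 (now 0.81)
Total bins used = 3

3


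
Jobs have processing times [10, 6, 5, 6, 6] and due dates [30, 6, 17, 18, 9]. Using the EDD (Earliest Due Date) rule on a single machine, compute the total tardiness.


Sort by due date (EDD order): [(6, 6), (6, 9), (5, 17), (6, 18), (10, 30)]
Compute completion times and tardiness:
  Job 1: p=6, d=6, C=6, tardiness=max(0,6-6)=0
  Job 2: p=6, d=9, C=12, tardiness=max(0,12-9)=3
  Job 3: p=5, d=17, C=17, tardiness=max(0,17-17)=0
  Job 4: p=6, d=18, C=23, tardiness=max(0,23-18)=5
  Job 5: p=10, d=30, C=33, tardiness=max(0,33-30)=3
Total tardiness = 11

11


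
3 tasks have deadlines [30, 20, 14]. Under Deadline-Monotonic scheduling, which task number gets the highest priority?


Sort tasks by relative deadline (ascending):
  Task 3: deadline = 14
  Task 2: deadline = 20
  Task 1: deadline = 30
Priority order (highest first): [3, 2, 1]
Highest priority task = 3

3


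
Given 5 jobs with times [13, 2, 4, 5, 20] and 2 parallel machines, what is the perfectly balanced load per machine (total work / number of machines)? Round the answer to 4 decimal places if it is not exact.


Total processing time = 13 + 2 + 4 + 5 + 20 = 44
Number of machines = 2
Ideal balanced load = 44 / 2 = 22.0

22.0


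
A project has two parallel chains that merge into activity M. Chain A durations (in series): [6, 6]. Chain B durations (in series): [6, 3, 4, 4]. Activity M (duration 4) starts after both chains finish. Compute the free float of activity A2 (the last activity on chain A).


ES(A2) = sum of predecessors on chain A = 6
EF(A2) = ES + duration = 6 + 6 = 12
Successor of A2 is M. ES(M) = max(sum(A), sum(B)) = max(12, 17) = 17
Free float = ES(successor) - EF(current) = 17 - 12 = 5

5


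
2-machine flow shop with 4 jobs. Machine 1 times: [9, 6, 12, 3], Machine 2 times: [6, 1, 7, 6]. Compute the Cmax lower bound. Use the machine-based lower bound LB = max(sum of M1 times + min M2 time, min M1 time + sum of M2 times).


LB1 = sum(M1 times) + min(M2 times) = 30 + 1 = 31
LB2 = min(M1 times) + sum(M2 times) = 3 + 20 = 23
Lower bound = max(LB1, LB2) = max(31, 23) = 31

31


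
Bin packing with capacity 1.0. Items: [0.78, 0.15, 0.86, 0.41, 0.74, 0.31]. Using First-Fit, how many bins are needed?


Place items sequentially using First-Fit:
  Item 0.78 -> new Bin 1
  Item 0.15 -> Bin 1 (now 0.93)
  Item 0.86 -> new Bin 2
  Item 0.41 -> new Bin 3
  Item 0.74 -> new Bin 4
  Item 0.31 -> Bin 3 (now 0.72)
Total bins used = 4

4


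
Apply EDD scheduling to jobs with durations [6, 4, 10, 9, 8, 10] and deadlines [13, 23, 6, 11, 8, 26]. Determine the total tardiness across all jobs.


Sort by due date (EDD order): [(10, 6), (8, 8), (9, 11), (6, 13), (4, 23), (10, 26)]
Compute completion times and tardiness:
  Job 1: p=10, d=6, C=10, tardiness=max(0,10-6)=4
  Job 2: p=8, d=8, C=18, tardiness=max(0,18-8)=10
  Job 3: p=9, d=11, C=27, tardiness=max(0,27-11)=16
  Job 4: p=6, d=13, C=33, tardiness=max(0,33-13)=20
  Job 5: p=4, d=23, C=37, tardiness=max(0,37-23)=14
  Job 6: p=10, d=26, C=47, tardiness=max(0,47-26)=21
Total tardiness = 85

85


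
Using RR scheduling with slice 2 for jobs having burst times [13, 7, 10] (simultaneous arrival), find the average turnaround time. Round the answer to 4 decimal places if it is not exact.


Time quantum = 2
Execution trace:
  J1 runs 2 units, time = 2
  J2 runs 2 units, time = 4
  J3 runs 2 units, time = 6
  J1 runs 2 units, time = 8
  J2 runs 2 units, time = 10
  J3 runs 2 units, time = 12
  J1 runs 2 units, time = 14
  J2 runs 2 units, time = 16
  J3 runs 2 units, time = 18
  J1 runs 2 units, time = 20
  J2 runs 1 units, time = 21
  J3 runs 2 units, time = 23
  J1 runs 2 units, time = 25
  J3 runs 2 units, time = 27
  J1 runs 2 units, time = 29
  J1 runs 1 units, time = 30
Finish times: [30, 21, 27]
Average turnaround = 78/3 = 26.0

26.0


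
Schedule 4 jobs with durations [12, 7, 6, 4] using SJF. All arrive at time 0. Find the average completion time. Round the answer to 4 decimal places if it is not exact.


SJF order (ascending): [4, 6, 7, 12]
Completion times:
  Job 1: burst=4, C=4
  Job 2: burst=6, C=10
  Job 3: burst=7, C=17
  Job 4: burst=12, C=29
Average completion = 60/4 = 15.0

15.0


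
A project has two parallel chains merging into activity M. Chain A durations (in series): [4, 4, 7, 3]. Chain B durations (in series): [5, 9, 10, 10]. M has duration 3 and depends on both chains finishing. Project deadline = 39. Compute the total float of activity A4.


Forward pass: ES(A4) = sum of predecessors on chain A = 15
EF = ES + duration = 15 + 3 = 18
Backward pass: LF(M) = deadline = 39; LS(M) = 39 - 3 = 36
LF(A4) = LS(M) - sum(successors on chain A) = 36 - 0 = 36
LS = LF - duration = 36 - 3 = 33
Total float = LS - ES = 33 - 15 = 18

18


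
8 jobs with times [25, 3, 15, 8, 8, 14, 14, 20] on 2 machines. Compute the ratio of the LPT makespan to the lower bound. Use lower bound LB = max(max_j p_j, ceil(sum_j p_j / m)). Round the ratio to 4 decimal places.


LPT order: [25, 20, 15, 14, 14, 8, 8, 3]
Machine loads after assignment: [55, 52]
LPT makespan = 55
Lower bound = max(max_job, ceil(total/2)) = max(25, 54) = 54
Ratio = 55 / 54 = 1.0185

1.0185


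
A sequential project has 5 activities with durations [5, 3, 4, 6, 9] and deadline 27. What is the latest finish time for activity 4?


LF(activity 4) = deadline - sum of successor durations
Successors: activities 5 through 5 with durations [9]
Sum of successor durations = 9
LF = 27 - 9 = 18

18


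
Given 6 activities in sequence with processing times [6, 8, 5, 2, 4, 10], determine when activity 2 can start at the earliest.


Activity 2 starts after activities 1 through 1 complete.
Predecessor durations: [6]
ES = 6 = 6

6


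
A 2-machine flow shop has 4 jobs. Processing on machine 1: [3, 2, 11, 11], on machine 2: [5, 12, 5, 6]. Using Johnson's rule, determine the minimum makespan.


Apply Johnson's rule:
  Group 1 (a <= b): [(2, 2, 12), (1, 3, 5)]
  Group 2 (a > b): [(4, 11, 6), (3, 11, 5)]
Optimal job order: [2, 1, 4, 3]
Schedule:
  Job 2: M1 done at 2, M2 done at 14
  Job 1: M1 done at 5, M2 done at 19
  Job 4: M1 done at 16, M2 done at 25
  Job 3: M1 done at 27, M2 done at 32
Makespan = 32

32


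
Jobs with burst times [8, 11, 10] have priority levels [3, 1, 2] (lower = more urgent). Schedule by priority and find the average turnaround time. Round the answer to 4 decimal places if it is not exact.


Sort by priority (ascending = highest first):
Order: [(1, 11), (2, 10), (3, 8)]
Completion times:
  Priority 1, burst=11, C=11
  Priority 2, burst=10, C=21
  Priority 3, burst=8, C=29
Average turnaround = 61/3 = 20.3333

20.3333


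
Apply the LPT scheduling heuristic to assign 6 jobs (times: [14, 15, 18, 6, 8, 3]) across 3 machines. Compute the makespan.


Sort jobs in decreasing order (LPT): [18, 15, 14, 8, 6, 3]
Assign each job to the least loaded machine:
  Machine 1: jobs [18, 3], load = 21
  Machine 2: jobs [15, 6], load = 21
  Machine 3: jobs [14, 8], load = 22
Makespan = max load = 22

22


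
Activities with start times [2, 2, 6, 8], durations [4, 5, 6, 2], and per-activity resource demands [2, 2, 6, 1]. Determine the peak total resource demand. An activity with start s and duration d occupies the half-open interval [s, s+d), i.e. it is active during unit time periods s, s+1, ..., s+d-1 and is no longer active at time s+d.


Each activity i is active on [start_i, start_i + duration_i).
Compute total resource usage per time slot:
  t=0: active resources = [], total = 0
  t=1: active resources = [], total = 0
  t=2: active resources = [2, 2], total = 4
  t=3: active resources = [2, 2], total = 4
  t=4: active resources = [2, 2], total = 4
  t=5: active resources = [2, 2], total = 4
  t=6: active resources = [2, 6], total = 8
  t=7: active resources = [6], total = 6
  t=8: active resources = [6, 1], total = 7
  t=9: active resources = [6, 1], total = 7
  t=10: active resources = [6], total = 6
  t=11: active resources = [6], total = 6
Peak resource demand = 8

8


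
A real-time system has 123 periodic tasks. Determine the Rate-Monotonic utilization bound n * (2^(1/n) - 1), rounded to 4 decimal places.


Compute 2^(1/123) = 1.0056512513
Subtract 1: 1.0056512513 - 1 = 0.0056512513
Multiply by n: 123 * 0.0056512513 = 0.6951039099
Round to 4 dp: 0.6951

0.6951


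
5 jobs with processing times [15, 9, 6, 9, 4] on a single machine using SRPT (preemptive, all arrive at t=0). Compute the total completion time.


Since all jobs arrive at t=0, SRPT equals SPT ordering.
SPT order: [4, 6, 9, 9, 15]
Completion times:
  Job 1: p=4, C=4
  Job 2: p=6, C=10
  Job 3: p=9, C=19
  Job 4: p=9, C=28
  Job 5: p=15, C=43
Total completion time = 4 + 10 + 19 + 28 + 43 = 104

104


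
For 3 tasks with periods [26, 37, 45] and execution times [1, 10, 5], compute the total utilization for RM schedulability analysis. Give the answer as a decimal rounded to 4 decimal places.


Compute individual utilizations (exact fractions):
  Task 1: C/T = 1/26 (approx. 0.0385)
  Task 2: C/T = 10/37 (approx. 0.2703)
  Task 3: C/T = 5/45 = 1/9 (approx. 0.1111)
Total utilization U = 1/26 + 10/37 + 1/9 = 3635/8658
Rounded to 4 decimal places: U = 0.4198
RM (Liu & Layland) bound for 3 tasks = 0.779763; compare with U = 3635/8658 (approx. 0.419843)
U <= bound, so schedulable by RM sufficient condition.

0.4198


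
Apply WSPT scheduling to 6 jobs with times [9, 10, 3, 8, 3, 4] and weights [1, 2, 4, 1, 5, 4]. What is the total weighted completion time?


Compute p/w ratios and sort ascending (WSPT): [(3, 5), (3, 4), (4, 4), (10, 2), (8, 1), (9, 1)]
Compute weighted completion times:
  Job (p=3,w=5): C=3, w*C=5*3=15
  Job (p=3,w=4): C=6, w*C=4*6=24
  Job (p=4,w=4): C=10, w*C=4*10=40
  Job (p=10,w=2): C=20, w*C=2*20=40
  Job (p=8,w=1): C=28, w*C=1*28=28
  Job (p=9,w=1): C=37, w*C=1*37=37
Total weighted completion time = 184

184


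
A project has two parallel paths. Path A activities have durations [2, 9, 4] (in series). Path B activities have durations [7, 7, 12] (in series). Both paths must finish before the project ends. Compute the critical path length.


Path A total = 2 + 9 + 4 = 15
Path B total = 7 + 7 + 12 = 26
Critical path = longest path = max(15, 26) = 26

26


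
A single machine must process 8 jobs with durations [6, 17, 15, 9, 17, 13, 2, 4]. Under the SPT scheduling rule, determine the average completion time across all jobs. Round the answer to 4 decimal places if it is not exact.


Sort jobs by processing time (SPT order): [2, 4, 6, 9, 13, 15, 17, 17]
Compute completion times sequentially:
  Job 1: processing = 2, completes at 2
  Job 2: processing = 4, completes at 6
  Job 3: processing = 6, completes at 12
  Job 4: processing = 9, completes at 21
  Job 5: processing = 13, completes at 34
  Job 6: processing = 15, completes at 49
  Job 7: processing = 17, completes at 66
  Job 8: processing = 17, completes at 83
Sum of completion times = 273
Average completion time = 273/8 = 34.125

34.125


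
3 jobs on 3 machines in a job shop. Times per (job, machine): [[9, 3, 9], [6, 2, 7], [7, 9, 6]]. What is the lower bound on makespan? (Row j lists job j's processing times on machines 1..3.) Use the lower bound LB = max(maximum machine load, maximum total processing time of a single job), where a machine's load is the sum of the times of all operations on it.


Machine loads:
  Machine 1: 9 + 6 + 7 = 22
  Machine 2: 3 + 2 + 9 = 14
  Machine 3: 9 + 7 + 6 = 22
Max machine load = 22
Job totals:
  Job 1: 21
  Job 2: 15
  Job 3: 22
Max job total = 22
Lower bound = max(22, 22) = 22

22


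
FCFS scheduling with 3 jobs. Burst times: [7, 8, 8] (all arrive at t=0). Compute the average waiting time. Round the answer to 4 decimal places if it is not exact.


FCFS order (as given): [7, 8, 8]
Waiting times:
  Job 1: wait = 0
  Job 2: wait = 7
  Job 3: wait = 15
Sum of waiting times = 22
Average waiting time = 22/3 = 7.3333

7.3333


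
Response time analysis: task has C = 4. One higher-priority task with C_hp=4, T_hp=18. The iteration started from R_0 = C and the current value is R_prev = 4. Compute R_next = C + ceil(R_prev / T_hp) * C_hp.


R_next = C + ceil(R_prev / T_hp) * C_hp
ceil(4 / 18) = ceil(0.2222) = 1
Interference = 1 * 4 = 4
R_next = 4 + 4 = 8

8


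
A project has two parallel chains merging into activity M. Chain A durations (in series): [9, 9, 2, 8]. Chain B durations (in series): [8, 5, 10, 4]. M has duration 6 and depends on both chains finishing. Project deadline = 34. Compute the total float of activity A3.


Forward pass: ES(A3) = sum of predecessors on chain A = 18
EF = ES + duration = 18 + 2 = 20
Backward pass: LF(M) = deadline = 34; LS(M) = 34 - 6 = 28
LF(A3) = LS(M) - sum(successors on chain A) = 28 - 8 = 20
LS = LF - duration = 20 - 2 = 18
Total float = LS - ES = 18 - 18 = 0

0


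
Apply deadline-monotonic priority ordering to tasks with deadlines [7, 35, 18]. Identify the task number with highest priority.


Sort tasks by relative deadline (ascending):
  Task 1: deadline = 7
  Task 3: deadline = 18
  Task 2: deadline = 35
Priority order (highest first): [1, 3, 2]
Highest priority task = 1

1


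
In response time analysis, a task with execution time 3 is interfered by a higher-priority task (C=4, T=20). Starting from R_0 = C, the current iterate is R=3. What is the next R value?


R_next = C + ceil(R_prev / T_hp) * C_hp
ceil(3 / 20) = ceil(0.15) = 1
Interference = 1 * 4 = 4
R_next = 3 + 4 = 7

7


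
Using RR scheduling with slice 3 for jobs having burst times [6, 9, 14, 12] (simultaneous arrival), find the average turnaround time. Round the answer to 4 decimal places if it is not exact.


Time quantum = 3
Execution trace:
  J1 runs 3 units, time = 3
  J2 runs 3 units, time = 6
  J3 runs 3 units, time = 9
  J4 runs 3 units, time = 12
  J1 runs 3 units, time = 15
  J2 runs 3 units, time = 18
  J3 runs 3 units, time = 21
  J4 runs 3 units, time = 24
  J2 runs 3 units, time = 27
  J3 runs 3 units, time = 30
  J4 runs 3 units, time = 33
  J3 runs 3 units, time = 36
  J4 runs 3 units, time = 39
  J3 runs 2 units, time = 41
Finish times: [15, 27, 41, 39]
Average turnaround = 122/4 = 30.5

30.5


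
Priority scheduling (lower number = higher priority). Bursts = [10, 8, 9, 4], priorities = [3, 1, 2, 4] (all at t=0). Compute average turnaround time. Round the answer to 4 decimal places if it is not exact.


Sort by priority (ascending = highest first):
Order: [(1, 8), (2, 9), (3, 10), (4, 4)]
Completion times:
  Priority 1, burst=8, C=8
  Priority 2, burst=9, C=17
  Priority 3, burst=10, C=27
  Priority 4, burst=4, C=31
Average turnaround = 83/4 = 20.75

20.75


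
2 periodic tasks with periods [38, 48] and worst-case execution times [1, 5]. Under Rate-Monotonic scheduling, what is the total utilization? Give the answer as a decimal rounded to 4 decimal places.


Compute individual utilizations (exact fractions):
  Task 1: C/T = 1/38 (approx. 0.0263)
  Task 2: C/T = 5/48 (approx. 0.1042)
Total utilization U = 1/38 + 5/48 = 119/912
Rounded to 4 decimal places: U = 0.1305
RM (Liu & Layland) bound for 2 tasks = 0.828427; compare with U = 119/912 (approx. 0.130482)
U <= bound, so schedulable by RM sufficient condition.

0.1305


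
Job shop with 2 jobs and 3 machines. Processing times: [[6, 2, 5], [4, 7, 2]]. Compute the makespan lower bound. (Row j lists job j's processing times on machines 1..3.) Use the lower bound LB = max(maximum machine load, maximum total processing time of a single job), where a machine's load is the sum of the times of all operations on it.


Machine loads:
  Machine 1: 6 + 4 = 10
  Machine 2: 2 + 7 = 9
  Machine 3: 5 + 2 = 7
Max machine load = 10
Job totals:
  Job 1: 13
  Job 2: 13
Max job total = 13
Lower bound = max(10, 13) = 13

13


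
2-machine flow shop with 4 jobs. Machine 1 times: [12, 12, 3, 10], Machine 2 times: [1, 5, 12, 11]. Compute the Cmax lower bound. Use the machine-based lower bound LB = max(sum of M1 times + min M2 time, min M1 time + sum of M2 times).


LB1 = sum(M1 times) + min(M2 times) = 37 + 1 = 38
LB2 = min(M1 times) + sum(M2 times) = 3 + 29 = 32
Lower bound = max(LB1, LB2) = max(38, 32) = 38

38


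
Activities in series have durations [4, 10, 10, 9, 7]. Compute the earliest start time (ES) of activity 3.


Activity 3 starts after activities 1 through 2 complete.
Predecessor durations: [4, 10]
ES = 4 + 10 = 14

14


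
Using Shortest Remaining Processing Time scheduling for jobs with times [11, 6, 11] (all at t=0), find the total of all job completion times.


Since all jobs arrive at t=0, SRPT equals SPT ordering.
SPT order: [6, 11, 11]
Completion times:
  Job 1: p=6, C=6
  Job 2: p=11, C=17
  Job 3: p=11, C=28
Total completion time = 6 + 17 + 28 = 51

51


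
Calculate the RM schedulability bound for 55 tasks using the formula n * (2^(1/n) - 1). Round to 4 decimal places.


Compute 2^(1/55) = 1.0126824244
Subtract 1: 1.0126824244 - 1 = 0.0126824244
Multiply by n: 55 * 0.0126824244 = 0.6975333420
Round to 4 dp: 0.6975

0.6975


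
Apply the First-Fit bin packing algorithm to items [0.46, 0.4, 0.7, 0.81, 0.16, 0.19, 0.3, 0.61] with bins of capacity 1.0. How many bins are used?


Place items sequentially using First-Fit:
  Item 0.46 -> new Bin 1
  Item 0.4 -> Bin 1 (now 0.86)
  Item 0.7 -> new Bin 2
  Item 0.81 -> new Bin 3
  Item 0.16 -> Bin 2 (now 0.86)
  Item 0.19 -> Bin 3 (now 1.0)
  Item 0.3 -> new Bin 4
  Item 0.61 -> Bin 4 (now 0.91)
Total bins used = 4

4


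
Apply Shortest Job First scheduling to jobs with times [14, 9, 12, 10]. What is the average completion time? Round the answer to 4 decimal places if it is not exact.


SJF order (ascending): [9, 10, 12, 14]
Completion times:
  Job 1: burst=9, C=9
  Job 2: burst=10, C=19
  Job 3: burst=12, C=31
  Job 4: burst=14, C=45
Average completion = 104/4 = 26.0

26.0


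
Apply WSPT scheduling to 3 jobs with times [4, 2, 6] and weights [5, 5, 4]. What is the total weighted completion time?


Compute p/w ratios and sort ascending (WSPT): [(2, 5), (4, 5), (6, 4)]
Compute weighted completion times:
  Job (p=2,w=5): C=2, w*C=5*2=10
  Job (p=4,w=5): C=6, w*C=5*6=30
  Job (p=6,w=4): C=12, w*C=4*12=48
Total weighted completion time = 88

88


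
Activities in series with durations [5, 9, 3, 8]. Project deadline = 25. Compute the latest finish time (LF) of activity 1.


LF(activity 1) = deadline - sum of successor durations
Successors: activities 2 through 4 with durations [9, 3, 8]
Sum of successor durations = 20
LF = 25 - 20 = 5

5


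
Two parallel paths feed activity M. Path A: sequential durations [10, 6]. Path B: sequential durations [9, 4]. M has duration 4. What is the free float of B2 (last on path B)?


ES(B2) = sum of predecessors on chain B = 9
EF(B2) = ES + duration = 9 + 4 = 13
Successor of B2 is M. ES(M) = max(sum(A), sum(B)) = max(16, 13) = 16
Free float = ES(successor) - EF(current) = 16 - 13 = 3

3


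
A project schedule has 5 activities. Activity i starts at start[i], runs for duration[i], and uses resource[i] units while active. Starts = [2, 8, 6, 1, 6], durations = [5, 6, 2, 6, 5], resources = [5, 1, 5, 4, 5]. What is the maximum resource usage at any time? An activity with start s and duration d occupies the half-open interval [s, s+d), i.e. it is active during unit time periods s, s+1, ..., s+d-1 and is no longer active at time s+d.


Each activity i is active on [start_i, start_i + duration_i).
Compute total resource usage per time slot:
  t=0: active resources = [], total = 0
  t=1: active resources = [4], total = 4
  t=2: active resources = [5, 4], total = 9
  t=3: active resources = [5, 4], total = 9
  t=4: active resources = [5, 4], total = 9
  t=5: active resources = [5, 4], total = 9
  t=6: active resources = [5, 5, 4, 5], total = 19
  t=7: active resources = [5, 5], total = 10
  t=8: active resources = [1, 5], total = 6
  t=9: active resources = [1, 5], total = 6
  t=10: active resources = [1, 5], total = 6
  t=11: active resources = [1], total = 1
  t=12: active resources = [1], total = 1
  t=13: active resources = [1], total = 1
Peak resource demand = 19

19
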